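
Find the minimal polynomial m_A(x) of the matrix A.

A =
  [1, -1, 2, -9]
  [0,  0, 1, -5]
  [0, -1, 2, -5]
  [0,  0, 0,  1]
x^3 - 3*x^2 + 3*x - 1

The characteristic polynomial is χ_A(x) = (x - 1)^4, so the eigenvalues are known. The minimal polynomial is
  m_A(x) = Π_λ (x − λ)^{k_λ}
where k_λ is the size of the *largest* Jordan block for λ (equivalently, the smallest k with (A − λI)^k v = 0 for every generalised eigenvector v of λ).

  λ = 1: largest Jordan block has size 3, contributing (x − 1)^3

So m_A(x) = (x - 1)^3 = x^3 - 3*x^2 + 3*x - 1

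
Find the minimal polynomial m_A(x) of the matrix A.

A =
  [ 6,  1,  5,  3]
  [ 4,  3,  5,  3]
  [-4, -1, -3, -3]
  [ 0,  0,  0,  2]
x^2 - 4*x + 4

The characteristic polynomial is χ_A(x) = (x - 2)^4, so the eigenvalues are known. The minimal polynomial is
  m_A(x) = Π_λ (x − λ)^{k_λ}
where k_λ is the size of the *largest* Jordan block for λ (equivalently, the smallest k with (A − λI)^k v = 0 for every generalised eigenvector v of λ).

  λ = 2: largest Jordan block has size 2, contributing (x − 2)^2

So m_A(x) = (x - 2)^2 = x^2 - 4*x + 4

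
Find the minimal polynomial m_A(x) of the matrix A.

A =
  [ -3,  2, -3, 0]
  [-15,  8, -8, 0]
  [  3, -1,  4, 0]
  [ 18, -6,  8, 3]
x^3 - 9*x^2 + 27*x - 27

The characteristic polynomial is χ_A(x) = (x - 3)^4, so the eigenvalues are known. The minimal polynomial is
  m_A(x) = Π_λ (x − λ)^{k_λ}
where k_λ is the size of the *largest* Jordan block for λ (equivalently, the smallest k with (A − λI)^k v = 0 for every generalised eigenvector v of λ).

  λ = 3: largest Jordan block has size 3, contributing (x − 3)^3

So m_A(x) = (x - 3)^3 = x^3 - 9*x^2 + 27*x - 27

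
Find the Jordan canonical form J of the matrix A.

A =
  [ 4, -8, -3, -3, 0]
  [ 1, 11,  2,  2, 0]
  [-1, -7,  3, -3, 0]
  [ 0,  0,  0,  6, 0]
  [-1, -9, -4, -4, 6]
J_3(6) ⊕ J_1(6) ⊕ J_1(6)

The characteristic polynomial is
  det(x·I − A) = x^5 - 30*x^4 + 360*x^3 - 2160*x^2 + 6480*x - 7776 = (x - 6)^5

Eigenvalues and multiplicities (the geometric multiplicity of λ is n − rank(A − λI), which equals the number of Jordan blocks for λ):
  λ = 6: algebraic multiplicity = 5, geometric multiplicity = 3

Determining the block sizes for each eigenvalue:
  λ = 6: with am = 5 and gm = 3, the partition is not yet determined (e.g. several partitions of 5 into 3 parts exist). Let N = A − (6)·I. Computing rank(N^1) = 2, rank(N^2) = 1, rank(N^3) = 0; the number of blocks of size ≥ j is rank(N^{j−1}) − rank(N^j), giving [3, 1, 1]. So we have 1 block(s) of size 3, 2 block(s) of size 1 → block sizes [3, 1, 1]

Assembling the blocks gives a Jordan form
J =
  [6, 1, 0, 0, 0]
  [0, 6, 1, 0, 0]
  [0, 0, 6, 0, 0]
  [0, 0, 0, 6, 0]
  [0, 0, 0, 0, 6]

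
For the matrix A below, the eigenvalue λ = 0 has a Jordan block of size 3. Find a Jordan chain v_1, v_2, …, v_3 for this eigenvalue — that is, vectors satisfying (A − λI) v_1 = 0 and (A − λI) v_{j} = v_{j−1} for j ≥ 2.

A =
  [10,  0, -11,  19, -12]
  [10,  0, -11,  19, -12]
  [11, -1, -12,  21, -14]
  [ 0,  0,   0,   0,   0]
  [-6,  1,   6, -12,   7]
A Jordan chain for λ = 0 of length 3:
v_1 = (-1, -1, -2, 0, 1)ᵀ
v_2 = (0, 0, -1, 0, 1)ᵀ
v_3 = (0, 1, 0, 0, 0)ᵀ

Let N = A − (0)·I. We want v_3 with N^3 v_3 = 0 but N^2 v_3 ≠ 0; then v_{j-1} := N · v_j for j = 3, …, 2.

Pick v_3 = (0, 1, 0, 0, 0)ᵀ.
Then v_2 = N · v_3 = (0, 0, -1, 0, 1)ᵀ.
Then v_1 = N · v_2 = (-1, -1, -2, 0, 1)ᵀ.

Sanity check: (A − (0)·I) v_1 = (0, 0, 0, 0, 0)ᵀ = 0. ✓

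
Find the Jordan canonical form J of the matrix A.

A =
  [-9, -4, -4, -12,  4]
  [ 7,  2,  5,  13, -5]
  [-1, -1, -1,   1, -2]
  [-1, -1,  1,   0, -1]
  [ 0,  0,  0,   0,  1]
J_1(-5) ⊕ J_3(-1) ⊕ J_1(1)

The characteristic polynomial is
  det(x·I − A) = x^5 + 7*x^4 + 10*x^3 - 2*x^2 - 11*x - 5 = (x - 1)*(x + 1)^3*(x + 5)

Eigenvalues and multiplicities (the geometric multiplicity of λ is n − rank(A − λI), which equals the number of Jordan blocks for λ):
  λ = -5: algebraic multiplicity = 1, geometric multiplicity = 1
  λ = -1: algebraic multiplicity = 3, geometric multiplicity = 1
  λ = 1: algebraic multiplicity = 1, geometric multiplicity = 1

Determining the block sizes for each eigenvalue:
  λ = -5: one block (gm = 1), so the single block has size am = 1 → block sizes [1]
  λ = -1: one block (gm = 1), so the single block has size am = 3 → block sizes [3]
  λ = 1: one block (gm = 1), so the single block has size am = 1 → block sizes [1]

Assembling the blocks gives a Jordan form
J =
  [-5,  0,  0,  0, 0]
  [ 0, -1,  1,  0, 0]
  [ 0,  0, -1,  1, 0]
  [ 0,  0,  0, -1, 0]
  [ 0,  0,  0,  0, 1]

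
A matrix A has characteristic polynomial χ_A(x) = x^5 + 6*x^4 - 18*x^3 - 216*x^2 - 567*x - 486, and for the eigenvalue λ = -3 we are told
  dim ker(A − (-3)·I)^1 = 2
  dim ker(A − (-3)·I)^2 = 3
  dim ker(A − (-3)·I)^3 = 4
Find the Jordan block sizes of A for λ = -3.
Block sizes for λ = -3: [3, 1]

From the dimensions of kernels of powers, the number of Jordan blocks of size at least j is d_j − d_{j−1} where d_j = dim ker(N^j) (with d_0 = 0). Computing the differences gives [2, 1, 1].
The number of blocks of size exactly k is (#blocks of size ≥ k) − (#blocks of size ≥ k + 1), so the partition is: 1 block(s) of size 1, 1 block(s) of size 3.
In nonincreasing order the block sizes are [3, 1].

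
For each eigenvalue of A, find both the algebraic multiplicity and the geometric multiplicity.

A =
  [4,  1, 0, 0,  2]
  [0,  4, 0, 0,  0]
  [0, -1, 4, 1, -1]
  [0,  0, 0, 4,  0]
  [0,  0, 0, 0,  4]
λ = 4: alg = 5, geom = 3

Step 1 — factor the characteristic polynomial to read off the algebraic multiplicities:
  χ_A(x) = (x - 4)^5

Step 2 — compute geometric multiplicities via the rank-nullity identity g(λ) = n − rank(A − λI):
  rank(A − (4)·I) = 2, so dim ker(A − (4)·I) = n − 2 = 3

Summary:
  λ = 4: algebraic multiplicity = 5, geometric multiplicity = 3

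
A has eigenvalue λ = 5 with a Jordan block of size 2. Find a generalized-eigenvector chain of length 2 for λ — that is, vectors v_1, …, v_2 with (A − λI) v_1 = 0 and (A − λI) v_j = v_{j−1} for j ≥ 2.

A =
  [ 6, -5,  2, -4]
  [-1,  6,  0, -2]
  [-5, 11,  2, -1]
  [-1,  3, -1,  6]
A Jordan chain for λ = 5 of length 2:
v_1 = (1, -1, -5, -1)ᵀ
v_2 = (1, 0, 0, 0)ᵀ

Let N = A − (5)·I. We want v_2 with N^2 v_2 = 0 but N^1 v_2 ≠ 0; then v_{j-1} := N · v_j for j = 2, …, 2.

Pick v_2 = (1, 0, 0, 0)ᵀ.
Then v_1 = N · v_2 = (1, -1, -5, -1)ᵀ.

Sanity check: (A − (5)·I) v_1 = (0, 0, 0, 0)ᵀ = 0. ✓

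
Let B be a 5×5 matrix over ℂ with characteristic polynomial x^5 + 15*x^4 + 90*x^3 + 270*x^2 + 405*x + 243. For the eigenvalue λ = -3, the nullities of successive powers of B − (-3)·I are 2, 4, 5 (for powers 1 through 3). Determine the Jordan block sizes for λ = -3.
Block sizes for λ = -3: [3, 2]

From the dimensions of kernels of powers, the number of Jordan blocks of size at least j is d_j − d_{j−1} where d_j = dim ker(N^j) (with d_0 = 0). Computing the differences gives [2, 2, 1].
The number of blocks of size exactly k is (#blocks of size ≥ k) − (#blocks of size ≥ k + 1), so the partition is: 1 block(s) of size 2, 1 block(s) of size 3.
In nonincreasing order the block sizes are [3, 2].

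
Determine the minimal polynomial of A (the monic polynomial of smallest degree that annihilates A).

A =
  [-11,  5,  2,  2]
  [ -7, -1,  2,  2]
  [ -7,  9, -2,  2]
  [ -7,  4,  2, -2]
x^3 + 12*x^2 + 48*x + 64

The characteristic polynomial is χ_A(x) = (x + 4)^4, so the eigenvalues are known. The minimal polynomial is
  m_A(x) = Π_λ (x − λ)^{k_λ}
where k_λ is the size of the *largest* Jordan block for λ (equivalently, the smallest k with (A − λI)^k v = 0 for every generalised eigenvector v of λ).

  λ = -4: largest Jordan block has size 3, contributing (x + 4)^3

So m_A(x) = (x + 4)^3 = x^3 + 12*x^2 + 48*x + 64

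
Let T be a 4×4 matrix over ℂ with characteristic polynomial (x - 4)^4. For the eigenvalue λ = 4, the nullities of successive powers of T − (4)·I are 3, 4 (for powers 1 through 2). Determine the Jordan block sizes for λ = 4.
Block sizes for λ = 4: [2, 1, 1]

From the dimensions of kernels of powers, the number of Jordan blocks of size at least j is d_j − d_{j−1} where d_j = dim ker(N^j) (with d_0 = 0). Computing the differences gives [3, 1].
The number of blocks of size exactly k is (#blocks of size ≥ k) − (#blocks of size ≥ k + 1), so the partition is: 2 block(s) of size 1, 1 block(s) of size 2.
In nonincreasing order the block sizes are [2, 1, 1].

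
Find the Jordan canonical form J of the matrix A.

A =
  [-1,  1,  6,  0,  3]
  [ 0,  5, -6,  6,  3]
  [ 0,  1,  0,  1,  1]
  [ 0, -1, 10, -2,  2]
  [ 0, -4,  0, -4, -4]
J_2(-1) ⊕ J_3(0)

The characteristic polynomial is
  det(x·I − A) = x^5 + 2*x^4 + x^3 = x^3*(x + 1)^2

Eigenvalues and multiplicities (the geometric multiplicity of λ is n − rank(A − λI), which equals the number of Jordan blocks for λ):
  λ = -1: algebraic multiplicity = 2, geometric multiplicity = 1
  λ = 0: algebraic multiplicity = 3, geometric multiplicity = 1

Determining the block sizes for each eigenvalue:
  λ = -1: one block (gm = 1), so the single block has size am = 2 → block sizes [2]
  λ = 0: one block (gm = 1), so the single block has size am = 3 → block sizes [3]

Assembling the blocks gives a Jordan form
J =
  [-1,  1, 0, 0, 0]
  [ 0, -1, 0, 0, 0]
  [ 0,  0, 0, 1, 0]
  [ 0,  0, 0, 0, 1]
  [ 0,  0, 0, 0, 0]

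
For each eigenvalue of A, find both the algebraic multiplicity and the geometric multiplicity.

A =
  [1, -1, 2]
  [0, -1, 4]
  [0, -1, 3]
λ = 1: alg = 3, geom = 2

Step 1 — factor the characteristic polynomial to read off the algebraic multiplicities:
  χ_A(x) = (x - 1)^3

Step 2 — compute geometric multiplicities via the rank-nullity identity g(λ) = n − rank(A − λI):
  rank(A − (1)·I) = 1, so dim ker(A − (1)·I) = n − 1 = 2

Summary:
  λ = 1: algebraic multiplicity = 3, geometric multiplicity = 2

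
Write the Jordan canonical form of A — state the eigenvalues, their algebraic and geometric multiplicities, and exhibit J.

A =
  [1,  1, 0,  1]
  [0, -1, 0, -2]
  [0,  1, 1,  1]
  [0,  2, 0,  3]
J_2(1) ⊕ J_1(1) ⊕ J_1(1)

The characteristic polynomial is
  det(x·I − A) = x^4 - 4*x^3 + 6*x^2 - 4*x + 1 = (x - 1)^4

Eigenvalues and multiplicities (the geometric multiplicity of λ is n − rank(A − λI), which equals the number of Jordan blocks for λ):
  λ = 1: algebraic multiplicity = 4, geometric multiplicity = 3

Determining the block sizes for each eigenvalue:
  λ = 1: 3 blocks summing to 4 forces exactly one block of size 2 and the rest size 1 → block sizes [2, 1, 1]

Assembling the blocks gives a Jordan form
J =
  [1, 1, 0, 0]
  [0, 1, 0, 0]
  [0, 0, 1, 0]
  [0, 0, 0, 1]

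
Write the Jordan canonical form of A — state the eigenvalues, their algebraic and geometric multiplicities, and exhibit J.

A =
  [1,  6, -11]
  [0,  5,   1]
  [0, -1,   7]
J_1(1) ⊕ J_2(6)

The characteristic polynomial is
  det(x·I − A) = x^3 - 13*x^2 + 48*x - 36 = (x - 6)^2*(x - 1)

Eigenvalues and multiplicities (the geometric multiplicity of λ is n − rank(A − λI), which equals the number of Jordan blocks for λ):
  λ = 1: algebraic multiplicity = 1, geometric multiplicity = 1
  λ = 6: algebraic multiplicity = 2, geometric multiplicity = 1

Determining the block sizes for each eigenvalue:
  λ = 1: one block (gm = 1), so the single block has size am = 1 → block sizes [1]
  λ = 6: one block (gm = 1), so the single block has size am = 2 → block sizes [2]

Assembling the blocks gives a Jordan form
J =
  [1, 0, 0]
  [0, 6, 1]
  [0, 0, 6]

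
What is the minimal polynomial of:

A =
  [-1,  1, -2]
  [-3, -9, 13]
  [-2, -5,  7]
x^3 + 3*x^2 + 3*x + 1

The characteristic polynomial is χ_A(x) = (x + 1)^3, so the eigenvalues are known. The minimal polynomial is
  m_A(x) = Π_λ (x − λ)^{k_λ}
where k_λ is the size of the *largest* Jordan block for λ (equivalently, the smallest k with (A − λI)^k v = 0 for every generalised eigenvector v of λ).

  λ = -1: largest Jordan block has size 3, contributing (x + 1)^3

So m_A(x) = (x + 1)^3 = x^3 + 3*x^2 + 3*x + 1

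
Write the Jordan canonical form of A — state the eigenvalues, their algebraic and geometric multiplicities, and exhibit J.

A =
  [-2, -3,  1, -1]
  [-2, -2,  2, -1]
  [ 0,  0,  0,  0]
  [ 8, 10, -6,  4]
J_3(0) ⊕ J_1(0)

The characteristic polynomial is
  det(x·I − A) = x^4

Eigenvalues and multiplicities (the geometric multiplicity of λ is n − rank(A − λI), which equals the number of Jordan blocks for λ):
  λ = 0: algebraic multiplicity = 4, geometric multiplicity = 2

Determining the block sizes for each eigenvalue:
  λ = 0: with am = 4 and gm = 2, the partition is not yet determined (e.g. several partitions of 4 into 2 parts exist). Let N = A − (0)·I. Computing rank(N^1) = 2, rank(N^2) = 1, rank(N^3) = 0; the number of blocks of size ≥ j is rank(N^{j−1}) − rank(N^j), giving [2, 1, 1]. So we have 1 block(s) of size 3, 1 block(s) of size 1 → block sizes [3, 1]

Assembling the blocks gives a Jordan form
J =
  [0, 1, 0, 0]
  [0, 0, 1, 0]
  [0, 0, 0, 0]
  [0, 0, 0, 0]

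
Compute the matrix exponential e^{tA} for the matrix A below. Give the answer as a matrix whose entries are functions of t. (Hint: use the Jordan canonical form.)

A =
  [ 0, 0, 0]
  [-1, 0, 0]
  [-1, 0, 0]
e^{tA} =
  [1, 0, 0]
  [-t, 1, 0]
  [-t, 0, 1]

Strategy: write A = P · J · P⁻¹ where J is a Jordan canonical form, so e^{tA} = P · e^{tJ} · P⁻¹, and e^{tJ} can be computed block-by-block.

A has Jordan form
J =
  [0, 1, 0]
  [0, 0, 0]
  [0, 0, 0]
(up to reordering of blocks).

Per-block formulas:
  For a 2×2 Jordan block J_2(0): exp(t · J_2(0)) = e^(0t)·(I + t·N), where N is the 2×2 nilpotent shift.
  For a 1×1 block at λ = 0: exp(t · [0]) = [e^(0t)].

After assembling e^{tJ} and conjugating by P, we get:

e^{tA} =
  [1, 0, 0]
  [-t, 1, 0]
  [-t, 0, 1]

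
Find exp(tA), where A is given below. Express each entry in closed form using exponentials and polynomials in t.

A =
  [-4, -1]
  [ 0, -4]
e^{tA} =
  [exp(-4*t), -t*exp(-4*t)]
  [0, exp(-4*t)]

Strategy: write A = P · J · P⁻¹ where J is a Jordan canonical form, so e^{tA} = P · e^{tJ} · P⁻¹, and e^{tJ} can be computed block-by-block.

A has Jordan form
J =
  [-4,  1]
  [ 0, -4]
(up to reordering of blocks).

Per-block formulas:
  For a 2×2 Jordan block J_2(-4): exp(t · J_2(-4)) = e^(-4t)·(I + t·N), where N is the 2×2 nilpotent shift.

After assembling e^{tJ} and conjugating by P, we get:

e^{tA} =
  [exp(-4*t), -t*exp(-4*t)]
  [0, exp(-4*t)]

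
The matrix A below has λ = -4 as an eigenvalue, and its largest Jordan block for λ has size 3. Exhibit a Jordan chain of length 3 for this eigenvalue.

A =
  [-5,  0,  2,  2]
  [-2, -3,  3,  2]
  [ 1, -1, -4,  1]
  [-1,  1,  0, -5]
A Jordan chain for λ = -4 of length 3:
v_1 = (0, 1, -1, 1)ᵀ
v_2 = (0, -1, 2, -2)ᵀ
v_3 = (2, 0, 1, 0)ᵀ

Let N = A − (-4)·I. We want v_3 with N^3 v_3 = 0 but N^2 v_3 ≠ 0; then v_{j-1} := N · v_j for j = 3, …, 2.

Pick v_3 = (2, 0, 1, 0)ᵀ.
Then v_2 = N · v_3 = (0, -1, 2, -2)ᵀ.
Then v_1 = N · v_2 = (0, 1, -1, 1)ᵀ.

Sanity check: (A − (-4)·I) v_1 = (0, 0, 0, 0)ᵀ = 0. ✓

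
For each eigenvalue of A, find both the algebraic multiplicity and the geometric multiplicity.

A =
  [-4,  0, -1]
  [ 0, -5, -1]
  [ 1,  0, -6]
λ = -5: alg = 3, geom = 1

Step 1 — factor the characteristic polynomial to read off the algebraic multiplicities:
  χ_A(x) = (x + 5)^3

Step 2 — compute geometric multiplicities via the rank-nullity identity g(λ) = n − rank(A − λI):
  rank(A − (-5)·I) = 2, so dim ker(A − (-5)·I) = n − 2 = 1

Summary:
  λ = -5: algebraic multiplicity = 3, geometric multiplicity = 1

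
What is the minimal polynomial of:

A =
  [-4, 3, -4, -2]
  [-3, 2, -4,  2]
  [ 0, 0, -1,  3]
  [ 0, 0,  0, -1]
x^2 + 2*x + 1

The characteristic polynomial is χ_A(x) = (x + 1)^4, so the eigenvalues are known. The minimal polynomial is
  m_A(x) = Π_λ (x − λ)^{k_λ}
where k_λ is the size of the *largest* Jordan block for λ (equivalently, the smallest k with (A − λI)^k v = 0 for every generalised eigenvector v of λ).

  λ = -1: largest Jordan block has size 2, contributing (x + 1)^2

So m_A(x) = (x + 1)^2 = x^2 + 2*x + 1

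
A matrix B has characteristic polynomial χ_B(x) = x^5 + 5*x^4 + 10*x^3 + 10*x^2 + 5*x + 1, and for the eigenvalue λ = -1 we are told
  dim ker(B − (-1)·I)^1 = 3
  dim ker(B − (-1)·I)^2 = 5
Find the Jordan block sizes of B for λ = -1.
Block sizes for λ = -1: [2, 2, 1]

From the dimensions of kernels of powers, the number of Jordan blocks of size at least j is d_j − d_{j−1} where d_j = dim ker(N^j) (with d_0 = 0). Computing the differences gives [3, 2].
The number of blocks of size exactly k is (#blocks of size ≥ k) − (#blocks of size ≥ k + 1), so the partition is: 1 block(s) of size 1, 2 block(s) of size 2.
In nonincreasing order the block sizes are [2, 2, 1].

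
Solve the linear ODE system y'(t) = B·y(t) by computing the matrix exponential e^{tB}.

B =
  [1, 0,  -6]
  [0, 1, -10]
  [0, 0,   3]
e^{tB} =
  [exp(t), 0, -3*exp(3*t) + 3*exp(t)]
  [0, exp(t), -5*exp(3*t) + 5*exp(t)]
  [0, 0, exp(3*t)]

Strategy: write B = P · J · P⁻¹ where J is a Jordan canonical form, so e^{tB} = P · e^{tJ} · P⁻¹, and e^{tJ} can be computed block-by-block.

B has Jordan form
J =
  [1, 0, 0]
  [0, 1, 0]
  [0, 0, 3]
(up to reordering of blocks).

Per-block formulas:
  For a 1×1 block at λ = 1: exp(t · [1]) = [e^(1t)].
  For a 1×1 block at λ = 3: exp(t · [3]) = [e^(3t)].

After assembling e^{tJ} and conjugating by P, we get:

e^{tB} =
  [exp(t), 0, -3*exp(3*t) + 3*exp(t)]
  [0, exp(t), -5*exp(3*t) + 5*exp(t)]
  [0, 0, exp(3*t)]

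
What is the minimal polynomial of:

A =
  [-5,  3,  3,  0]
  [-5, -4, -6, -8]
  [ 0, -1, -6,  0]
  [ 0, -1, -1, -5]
x^3 + 15*x^2 + 75*x + 125

The characteristic polynomial is χ_A(x) = (x + 5)^4, so the eigenvalues are known. The minimal polynomial is
  m_A(x) = Π_λ (x − λ)^{k_λ}
where k_λ is the size of the *largest* Jordan block for λ (equivalently, the smallest k with (A − λI)^k v = 0 for every generalised eigenvector v of λ).

  λ = -5: largest Jordan block has size 3, contributing (x + 5)^3

So m_A(x) = (x + 5)^3 = x^3 + 15*x^2 + 75*x + 125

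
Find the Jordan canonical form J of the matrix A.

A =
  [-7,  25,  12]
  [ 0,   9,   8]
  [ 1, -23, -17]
J_3(-5)

The characteristic polynomial is
  det(x·I − A) = x^3 + 15*x^2 + 75*x + 125 = (x + 5)^3

Eigenvalues and multiplicities (the geometric multiplicity of λ is n − rank(A − λI), which equals the number of Jordan blocks for λ):
  λ = -5: algebraic multiplicity = 3, geometric multiplicity = 1

Determining the block sizes for each eigenvalue:
  λ = -5: one block (gm = 1), so the single block has size am = 3 → block sizes [3]

Assembling the blocks gives a Jordan form
J =
  [-5,  1,  0]
  [ 0, -5,  1]
  [ 0,  0, -5]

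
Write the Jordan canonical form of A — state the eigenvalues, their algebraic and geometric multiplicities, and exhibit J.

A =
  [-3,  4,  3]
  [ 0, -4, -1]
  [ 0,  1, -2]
J_3(-3)

The characteristic polynomial is
  det(x·I − A) = x^3 + 9*x^2 + 27*x + 27 = (x + 3)^3

Eigenvalues and multiplicities (the geometric multiplicity of λ is n − rank(A − λI), which equals the number of Jordan blocks for λ):
  λ = -3: algebraic multiplicity = 3, geometric multiplicity = 1

Determining the block sizes for each eigenvalue:
  λ = -3: one block (gm = 1), so the single block has size am = 3 → block sizes [3]

Assembling the blocks gives a Jordan form
J =
  [-3,  1,  0]
  [ 0, -3,  1]
  [ 0,  0, -3]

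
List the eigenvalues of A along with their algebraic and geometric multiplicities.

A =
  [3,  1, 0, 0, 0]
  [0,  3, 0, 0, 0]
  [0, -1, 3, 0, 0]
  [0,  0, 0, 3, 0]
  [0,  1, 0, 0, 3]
λ = 3: alg = 5, geom = 4

Step 1 — factor the characteristic polynomial to read off the algebraic multiplicities:
  χ_A(x) = (x - 3)^5

Step 2 — compute geometric multiplicities via the rank-nullity identity g(λ) = n − rank(A − λI):
  rank(A − (3)·I) = 1, so dim ker(A − (3)·I) = n − 1 = 4

Summary:
  λ = 3: algebraic multiplicity = 5, geometric multiplicity = 4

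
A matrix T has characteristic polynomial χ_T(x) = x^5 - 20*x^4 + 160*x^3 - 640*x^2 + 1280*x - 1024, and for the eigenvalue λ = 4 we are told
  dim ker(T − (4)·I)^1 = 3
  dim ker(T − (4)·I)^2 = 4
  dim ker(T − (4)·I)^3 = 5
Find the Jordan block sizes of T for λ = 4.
Block sizes for λ = 4: [3, 1, 1]

From the dimensions of kernels of powers, the number of Jordan blocks of size at least j is d_j − d_{j−1} where d_j = dim ker(N^j) (with d_0 = 0). Computing the differences gives [3, 1, 1].
The number of blocks of size exactly k is (#blocks of size ≥ k) − (#blocks of size ≥ k + 1), so the partition is: 2 block(s) of size 1, 1 block(s) of size 3.
In nonincreasing order the block sizes are [3, 1, 1].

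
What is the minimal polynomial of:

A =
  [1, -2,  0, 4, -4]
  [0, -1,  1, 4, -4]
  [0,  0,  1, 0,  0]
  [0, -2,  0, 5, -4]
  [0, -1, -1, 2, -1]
x^3 - 3*x^2 + 3*x - 1

The characteristic polynomial is χ_A(x) = (x - 1)^5, so the eigenvalues are known. The minimal polynomial is
  m_A(x) = Π_λ (x − λ)^{k_λ}
where k_λ is the size of the *largest* Jordan block for λ (equivalently, the smallest k with (A − λI)^k v = 0 for every generalised eigenvector v of λ).

  λ = 1: largest Jordan block has size 3, contributing (x − 1)^3

So m_A(x) = (x - 1)^3 = x^3 - 3*x^2 + 3*x - 1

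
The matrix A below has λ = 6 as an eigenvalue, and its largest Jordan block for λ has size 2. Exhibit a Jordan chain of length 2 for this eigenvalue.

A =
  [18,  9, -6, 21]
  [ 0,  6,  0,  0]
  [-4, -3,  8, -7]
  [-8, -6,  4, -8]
A Jordan chain for λ = 6 of length 2:
v_1 = (12, 0, -4, -8)ᵀ
v_2 = (1, 0, 0, 0)ᵀ

Let N = A − (6)·I. We want v_2 with N^2 v_2 = 0 but N^1 v_2 ≠ 0; then v_{j-1} := N · v_j for j = 2, …, 2.

Pick v_2 = (1, 0, 0, 0)ᵀ.
Then v_1 = N · v_2 = (12, 0, -4, -8)ᵀ.

Sanity check: (A − (6)·I) v_1 = (0, 0, 0, 0)ᵀ = 0. ✓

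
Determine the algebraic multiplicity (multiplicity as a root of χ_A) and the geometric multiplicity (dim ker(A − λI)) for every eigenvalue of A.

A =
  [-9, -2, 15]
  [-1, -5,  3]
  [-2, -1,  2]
λ = -4: alg = 3, geom = 1

Step 1 — factor the characteristic polynomial to read off the algebraic multiplicities:
  χ_A(x) = (x + 4)^3

Step 2 — compute geometric multiplicities via the rank-nullity identity g(λ) = n − rank(A − λI):
  rank(A − (-4)·I) = 2, so dim ker(A − (-4)·I) = n − 2 = 1

Summary:
  λ = -4: algebraic multiplicity = 3, geometric multiplicity = 1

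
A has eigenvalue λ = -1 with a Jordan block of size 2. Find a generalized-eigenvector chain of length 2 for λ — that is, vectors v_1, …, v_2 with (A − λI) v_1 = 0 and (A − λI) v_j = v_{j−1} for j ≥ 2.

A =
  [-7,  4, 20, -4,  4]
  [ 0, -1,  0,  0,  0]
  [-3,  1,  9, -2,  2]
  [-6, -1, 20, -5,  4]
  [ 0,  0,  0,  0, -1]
A Jordan chain for λ = -1 of length 2:
v_1 = (-6, 0, -3, -6, 0)ᵀ
v_2 = (1, 0, 0, 0, 0)ᵀ

Let N = A − (-1)·I. We want v_2 with N^2 v_2 = 0 but N^1 v_2 ≠ 0; then v_{j-1} := N · v_j for j = 2, …, 2.

Pick v_2 = (1, 0, 0, 0, 0)ᵀ.
Then v_1 = N · v_2 = (-6, 0, -3, -6, 0)ᵀ.

Sanity check: (A − (-1)·I) v_1 = (0, 0, 0, 0, 0)ᵀ = 0. ✓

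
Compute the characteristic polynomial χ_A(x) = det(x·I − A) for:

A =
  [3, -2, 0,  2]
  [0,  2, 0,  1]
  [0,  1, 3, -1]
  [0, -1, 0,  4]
x^4 - 12*x^3 + 54*x^2 - 108*x + 81

Expanding det(x·I − A) (e.g. by cofactor expansion or by noting that A is similar to its Jordan form J, which has the same characteristic polynomial as A) gives
  χ_A(x) = x^4 - 12*x^3 + 54*x^2 - 108*x + 81
which factors as (x - 3)^4. The eigenvalues (with algebraic multiplicities) are λ = 3 with multiplicity 4.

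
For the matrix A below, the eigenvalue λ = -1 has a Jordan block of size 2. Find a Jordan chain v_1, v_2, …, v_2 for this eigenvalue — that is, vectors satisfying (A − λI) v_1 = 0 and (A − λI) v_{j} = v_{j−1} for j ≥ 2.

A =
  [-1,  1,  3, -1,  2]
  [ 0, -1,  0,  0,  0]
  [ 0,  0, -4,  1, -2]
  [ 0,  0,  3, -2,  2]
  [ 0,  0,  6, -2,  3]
A Jordan chain for λ = -1 of length 2:
v_1 = (1, 0, 0, 0, 0)ᵀ
v_2 = (0, 1, 0, 0, 0)ᵀ

Let N = A − (-1)·I. We want v_2 with N^2 v_2 = 0 but N^1 v_2 ≠ 0; then v_{j-1} := N · v_j for j = 2, …, 2.

Pick v_2 = (0, 1, 0, 0, 0)ᵀ.
Then v_1 = N · v_2 = (1, 0, 0, 0, 0)ᵀ.

Sanity check: (A − (-1)·I) v_1 = (0, 0, 0, 0, 0)ᵀ = 0. ✓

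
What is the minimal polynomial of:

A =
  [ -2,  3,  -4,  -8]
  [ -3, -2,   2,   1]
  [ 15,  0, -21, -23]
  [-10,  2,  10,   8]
x^4 + 17*x^3 + 105*x^2 + 275*x + 250

The characteristic polynomial is χ_A(x) = (x + 2)*(x + 5)^3, so the eigenvalues are known. The minimal polynomial is
  m_A(x) = Π_λ (x − λ)^{k_λ}
where k_λ is the size of the *largest* Jordan block for λ (equivalently, the smallest k with (A − λI)^k v = 0 for every generalised eigenvector v of λ).

  λ = -5: largest Jordan block has size 3, contributing (x + 5)^3
  λ = -2: largest Jordan block has size 1, contributing (x + 2)

So m_A(x) = (x + 2)*(x + 5)^3 = x^4 + 17*x^3 + 105*x^2 + 275*x + 250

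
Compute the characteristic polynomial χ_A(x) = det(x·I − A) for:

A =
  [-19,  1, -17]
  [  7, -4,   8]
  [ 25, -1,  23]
x^3 - 27*x - 54

Expanding det(x·I − A) (e.g. by cofactor expansion or by noting that A is similar to its Jordan form J, which has the same characteristic polynomial as A) gives
  χ_A(x) = x^3 - 27*x - 54
which factors as (x - 6)*(x + 3)^2. The eigenvalues (with algebraic multiplicities) are λ = -3 with multiplicity 2, λ = 6 with multiplicity 1.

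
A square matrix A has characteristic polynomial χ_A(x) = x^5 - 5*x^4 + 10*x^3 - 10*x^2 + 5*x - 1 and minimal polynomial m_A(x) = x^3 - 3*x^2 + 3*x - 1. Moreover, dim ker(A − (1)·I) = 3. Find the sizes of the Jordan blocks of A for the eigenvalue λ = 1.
Block sizes for λ = 1: [3, 1, 1]

Step 1 — from the characteristic polynomial, algebraic multiplicity of λ = 1 is 5. From dim ker(A − (1)·I) = 3, there are exactly 3 Jordan blocks for λ = 1.
Step 2 — from the minimal polynomial, the factor (x − 1)^3 tells us the largest block for λ = 1 has size 3.
Step 3 — with total size 5, 3 blocks, and largest block 3, the block sizes (in nonincreasing order) are [3, 1, 1].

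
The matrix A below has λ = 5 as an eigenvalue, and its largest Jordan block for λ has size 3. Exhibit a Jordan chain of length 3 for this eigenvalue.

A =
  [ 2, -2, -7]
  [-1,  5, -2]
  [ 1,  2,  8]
A Jordan chain for λ = 5 of length 3:
v_1 = (4, 1, -2)ᵀ
v_2 = (-3, -1, 1)ᵀ
v_3 = (1, 0, 0)ᵀ

Let N = A − (5)·I. We want v_3 with N^3 v_3 = 0 but N^2 v_3 ≠ 0; then v_{j-1} := N · v_j for j = 3, …, 2.

Pick v_3 = (1, 0, 0)ᵀ.
Then v_2 = N · v_3 = (-3, -1, 1)ᵀ.
Then v_1 = N · v_2 = (4, 1, -2)ᵀ.

Sanity check: (A − (5)·I) v_1 = (0, 0, 0)ᵀ = 0. ✓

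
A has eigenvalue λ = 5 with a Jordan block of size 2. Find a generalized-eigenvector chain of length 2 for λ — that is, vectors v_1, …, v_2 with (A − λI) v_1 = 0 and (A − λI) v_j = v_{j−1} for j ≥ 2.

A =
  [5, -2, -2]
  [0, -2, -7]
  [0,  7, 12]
A Jordan chain for λ = 5 of length 2:
v_1 = (-2, -7, 7)ᵀ
v_2 = (0, 1, 0)ᵀ

Let N = A − (5)·I. We want v_2 with N^2 v_2 = 0 but N^1 v_2 ≠ 0; then v_{j-1} := N · v_j for j = 2, …, 2.

Pick v_2 = (0, 1, 0)ᵀ.
Then v_1 = N · v_2 = (-2, -7, 7)ᵀ.

Sanity check: (A − (5)·I) v_1 = (0, 0, 0)ᵀ = 0. ✓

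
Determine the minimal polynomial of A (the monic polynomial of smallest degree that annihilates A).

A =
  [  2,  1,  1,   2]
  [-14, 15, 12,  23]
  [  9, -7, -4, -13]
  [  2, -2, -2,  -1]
x^2 - 6*x + 9

The characteristic polynomial is χ_A(x) = (x - 3)^4, so the eigenvalues are known. The minimal polynomial is
  m_A(x) = Π_λ (x − λ)^{k_λ}
where k_λ is the size of the *largest* Jordan block for λ (equivalently, the smallest k with (A − λI)^k v = 0 for every generalised eigenvector v of λ).

  λ = 3: largest Jordan block has size 2, contributing (x − 3)^2

So m_A(x) = (x - 3)^2 = x^2 - 6*x + 9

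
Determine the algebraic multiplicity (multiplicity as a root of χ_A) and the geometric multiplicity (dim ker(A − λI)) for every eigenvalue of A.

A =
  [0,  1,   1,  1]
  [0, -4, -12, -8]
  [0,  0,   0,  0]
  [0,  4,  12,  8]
λ = 0: alg = 3, geom = 2; λ = 4: alg = 1, geom = 1

Step 1 — factor the characteristic polynomial to read off the algebraic multiplicities:
  χ_A(x) = x^3*(x - 4)

Step 2 — compute geometric multiplicities via the rank-nullity identity g(λ) = n − rank(A − λI):
  rank(A − (0)·I) = 2, so dim ker(A − (0)·I) = n − 2 = 2
  rank(A − (4)·I) = 3, so dim ker(A − (4)·I) = n − 3 = 1

Summary:
  λ = 0: algebraic multiplicity = 3, geometric multiplicity = 2
  λ = 4: algebraic multiplicity = 1, geometric multiplicity = 1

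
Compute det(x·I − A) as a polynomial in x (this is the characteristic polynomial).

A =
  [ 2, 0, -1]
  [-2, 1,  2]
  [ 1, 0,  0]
x^3 - 3*x^2 + 3*x - 1

Expanding det(x·I − A) (e.g. by cofactor expansion or by noting that A is similar to its Jordan form J, which has the same characteristic polynomial as A) gives
  χ_A(x) = x^3 - 3*x^2 + 3*x - 1
which factors as (x - 1)^3. The eigenvalues (with algebraic multiplicities) are λ = 1 with multiplicity 3.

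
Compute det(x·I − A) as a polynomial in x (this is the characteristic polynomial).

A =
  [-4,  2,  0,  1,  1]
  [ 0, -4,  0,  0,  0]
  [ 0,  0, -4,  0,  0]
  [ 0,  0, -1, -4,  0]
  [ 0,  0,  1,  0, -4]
x^5 + 20*x^4 + 160*x^3 + 640*x^2 + 1280*x + 1024

Expanding det(x·I − A) (e.g. by cofactor expansion or by noting that A is similar to its Jordan form J, which has the same characteristic polynomial as A) gives
  χ_A(x) = x^5 + 20*x^4 + 160*x^3 + 640*x^2 + 1280*x + 1024
which factors as (x + 4)^5. The eigenvalues (with algebraic multiplicities) are λ = -4 with multiplicity 5.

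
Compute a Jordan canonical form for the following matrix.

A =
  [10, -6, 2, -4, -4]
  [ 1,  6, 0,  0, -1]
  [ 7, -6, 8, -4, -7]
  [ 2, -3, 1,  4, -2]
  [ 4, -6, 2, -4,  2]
J_2(6) ⊕ J_2(6) ⊕ J_1(6)

The characteristic polynomial is
  det(x·I − A) = x^5 - 30*x^4 + 360*x^3 - 2160*x^2 + 6480*x - 7776 = (x - 6)^5

Eigenvalues and multiplicities (the geometric multiplicity of λ is n − rank(A − λI), which equals the number of Jordan blocks for λ):
  λ = 6: algebraic multiplicity = 5, geometric multiplicity = 3

Determining the block sizes for each eigenvalue:
  λ = 6: with am = 5 and gm = 3, the partition is not yet determined (e.g. several partitions of 5 into 3 parts exist). Let N = A − (6)·I. Computing rank(N^1) = 2, rank(N^2) = 0; the number of blocks of size ≥ j is rank(N^{j−1}) − rank(N^j), giving [3, 2]. So we have 2 block(s) of size 2, 1 block(s) of size 1 → block sizes [2, 2, 1]

Assembling the blocks gives a Jordan form
J =
  [6, 1, 0, 0, 0]
  [0, 6, 0, 0, 0]
  [0, 0, 6, 1, 0]
  [0, 0, 0, 6, 0]
  [0, 0, 0, 0, 6]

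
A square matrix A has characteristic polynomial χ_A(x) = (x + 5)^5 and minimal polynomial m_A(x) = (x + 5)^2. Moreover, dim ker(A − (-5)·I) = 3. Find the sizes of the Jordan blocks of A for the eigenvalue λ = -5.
Block sizes for λ = -5: [2, 2, 1]

Step 1 — from the characteristic polynomial, algebraic multiplicity of λ = -5 is 5. From dim ker(A − (-5)·I) = 3, there are exactly 3 Jordan blocks for λ = -5.
Step 2 — from the minimal polynomial, the factor (x + 5)^2 tells us the largest block for λ = -5 has size 2.
Step 3 — with total size 5, 3 blocks, and largest block 2, the block sizes (in nonincreasing order) are [2, 2, 1].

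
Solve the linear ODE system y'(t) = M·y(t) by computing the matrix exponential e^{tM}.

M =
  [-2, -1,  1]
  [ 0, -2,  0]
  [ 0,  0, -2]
e^{tM} =
  [exp(-2*t), -t*exp(-2*t), t*exp(-2*t)]
  [0, exp(-2*t), 0]
  [0, 0, exp(-2*t)]

Strategy: write M = P · J · P⁻¹ where J is a Jordan canonical form, so e^{tM} = P · e^{tJ} · P⁻¹, and e^{tJ} can be computed block-by-block.

M has Jordan form
J =
  [-2,  1,  0]
  [ 0, -2,  0]
  [ 0,  0, -2]
(up to reordering of blocks).

Per-block formulas:
  For a 2×2 Jordan block J_2(-2): exp(t · J_2(-2)) = e^(-2t)·(I + t·N), where N is the 2×2 nilpotent shift.
  For a 1×1 block at λ = -2: exp(t · [-2]) = [e^(-2t)].

After assembling e^{tJ} and conjugating by P, we get:

e^{tM} =
  [exp(-2*t), -t*exp(-2*t), t*exp(-2*t)]
  [0, exp(-2*t), 0]
  [0, 0, exp(-2*t)]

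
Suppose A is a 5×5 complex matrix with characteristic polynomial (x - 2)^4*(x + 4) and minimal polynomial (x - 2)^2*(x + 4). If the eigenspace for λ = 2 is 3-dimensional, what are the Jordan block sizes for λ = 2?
Block sizes for λ = 2: [2, 1, 1]

Step 1 — from the characteristic polynomial, algebraic multiplicity of λ = 2 is 4. From dim ker(A − (2)·I) = 3, there are exactly 3 Jordan blocks for λ = 2.
Step 2 — from the minimal polynomial, the factor (x − 2)^2 tells us the largest block for λ = 2 has size 2.
Step 3 — with total size 4, 3 blocks, and largest block 2, the block sizes (in nonincreasing order) are [2, 1, 1].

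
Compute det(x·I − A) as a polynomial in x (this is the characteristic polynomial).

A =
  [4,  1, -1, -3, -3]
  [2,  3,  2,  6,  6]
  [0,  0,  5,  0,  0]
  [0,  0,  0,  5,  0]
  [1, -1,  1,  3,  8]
x^5 - 25*x^4 + 250*x^3 - 1250*x^2 + 3125*x - 3125

Expanding det(x·I − A) (e.g. by cofactor expansion or by noting that A is similar to its Jordan form J, which has the same characteristic polynomial as A) gives
  χ_A(x) = x^5 - 25*x^4 + 250*x^3 - 1250*x^2 + 3125*x - 3125
which factors as (x - 5)^5. The eigenvalues (with algebraic multiplicities) are λ = 5 with multiplicity 5.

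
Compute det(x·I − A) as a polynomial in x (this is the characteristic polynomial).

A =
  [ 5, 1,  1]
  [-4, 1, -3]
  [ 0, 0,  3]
x^3 - 9*x^2 + 27*x - 27

Expanding det(x·I − A) (e.g. by cofactor expansion or by noting that A is similar to its Jordan form J, which has the same characteristic polynomial as A) gives
  χ_A(x) = x^3 - 9*x^2 + 27*x - 27
which factors as (x - 3)^3. The eigenvalues (with algebraic multiplicities) are λ = 3 with multiplicity 3.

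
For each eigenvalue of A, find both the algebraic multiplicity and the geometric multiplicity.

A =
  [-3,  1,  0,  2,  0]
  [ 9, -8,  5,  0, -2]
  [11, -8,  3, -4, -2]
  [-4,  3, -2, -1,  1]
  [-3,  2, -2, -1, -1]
λ = -2: alg = 5, geom = 2

Step 1 — factor the characteristic polynomial to read off the algebraic multiplicities:
  χ_A(x) = (x + 2)^5

Step 2 — compute geometric multiplicities via the rank-nullity identity g(λ) = n − rank(A − λI):
  rank(A − (-2)·I) = 3, so dim ker(A − (-2)·I) = n − 3 = 2

Summary:
  λ = -2: algebraic multiplicity = 5, geometric multiplicity = 2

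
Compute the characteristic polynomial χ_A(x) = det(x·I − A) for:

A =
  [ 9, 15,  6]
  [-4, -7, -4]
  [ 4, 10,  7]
x^3 - 9*x^2 + 27*x - 27

Expanding det(x·I − A) (e.g. by cofactor expansion or by noting that A is similar to its Jordan form J, which has the same characteristic polynomial as A) gives
  χ_A(x) = x^3 - 9*x^2 + 27*x - 27
which factors as (x - 3)^3. The eigenvalues (with algebraic multiplicities) are λ = 3 with multiplicity 3.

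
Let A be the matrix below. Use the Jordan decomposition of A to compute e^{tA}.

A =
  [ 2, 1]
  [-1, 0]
e^{tA} =
  [t*exp(t) + exp(t), t*exp(t)]
  [-t*exp(t), -t*exp(t) + exp(t)]

Strategy: write A = P · J · P⁻¹ where J is a Jordan canonical form, so e^{tA} = P · e^{tJ} · P⁻¹, and e^{tJ} can be computed block-by-block.

A has Jordan form
J =
  [1, 1]
  [0, 1]
(up to reordering of blocks).

Per-block formulas:
  For a 2×2 Jordan block J_2(1): exp(t · J_2(1)) = e^(1t)·(I + t·N), where N is the 2×2 nilpotent shift.

After assembling e^{tJ} and conjugating by P, we get:

e^{tA} =
  [t*exp(t) + exp(t), t*exp(t)]
  [-t*exp(t), -t*exp(t) + exp(t)]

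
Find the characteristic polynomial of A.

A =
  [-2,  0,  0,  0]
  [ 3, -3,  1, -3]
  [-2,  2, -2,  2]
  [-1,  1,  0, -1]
x^4 + 8*x^3 + 24*x^2 + 32*x + 16

Expanding det(x·I − A) (e.g. by cofactor expansion or by noting that A is similar to its Jordan form J, which has the same characteristic polynomial as A) gives
  χ_A(x) = x^4 + 8*x^3 + 24*x^2 + 32*x + 16
which factors as (x + 2)^4. The eigenvalues (with algebraic multiplicities) are λ = -2 with multiplicity 4.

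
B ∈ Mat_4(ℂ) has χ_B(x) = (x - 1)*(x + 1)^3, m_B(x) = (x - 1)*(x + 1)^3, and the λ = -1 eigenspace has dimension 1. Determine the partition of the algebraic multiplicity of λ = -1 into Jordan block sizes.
Block sizes for λ = -1: [3]

Step 1 — from the characteristic polynomial, algebraic multiplicity of λ = -1 is 3. From dim ker(B − (-1)·I) = 1, there are exactly 1 Jordan blocks for λ = -1.
Step 2 — from the minimal polynomial, the factor (x + 1)^3 tells us the largest block for λ = -1 has size 3.
Step 3 — with total size 3, 1 blocks, and largest block 3, the block sizes (in nonincreasing order) are [3].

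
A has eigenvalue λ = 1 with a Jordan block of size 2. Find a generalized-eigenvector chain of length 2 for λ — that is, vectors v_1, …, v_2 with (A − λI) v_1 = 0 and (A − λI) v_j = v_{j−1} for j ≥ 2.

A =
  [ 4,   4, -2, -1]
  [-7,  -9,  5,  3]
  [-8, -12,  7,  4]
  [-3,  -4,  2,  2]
A Jordan chain for λ = 1 of length 2:
v_1 = (3, -7, -8, -3)ᵀ
v_2 = (1, 0, 0, 0)ᵀ

Let N = A − (1)·I. We want v_2 with N^2 v_2 = 0 but N^1 v_2 ≠ 0; then v_{j-1} := N · v_j for j = 2, …, 2.

Pick v_2 = (1, 0, 0, 0)ᵀ.
Then v_1 = N · v_2 = (3, -7, -8, -3)ᵀ.

Sanity check: (A − (1)·I) v_1 = (0, 0, 0, 0)ᵀ = 0. ✓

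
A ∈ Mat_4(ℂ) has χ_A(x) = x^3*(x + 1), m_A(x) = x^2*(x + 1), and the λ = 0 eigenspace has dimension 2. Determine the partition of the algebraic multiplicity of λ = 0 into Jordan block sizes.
Block sizes for λ = 0: [2, 1]

Step 1 — from the characteristic polynomial, algebraic multiplicity of λ = 0 is 3. From dim ker(A − (0)·I) = 2, there are exactly 2 Jordan blocks for λ = 0.
Step 2 — from the minimal polynomial, the factor (x − 0)^2 tells us the largest block for λ = 0 has size 2.
Step 3 — with total size 3, 2 blocks, and largest block 2, the block sizes (in nonincreasing order) are [2, 1].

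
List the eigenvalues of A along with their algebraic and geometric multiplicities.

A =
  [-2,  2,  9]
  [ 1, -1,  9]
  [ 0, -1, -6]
λ = -3: alg = 3, geom = 1

Step 1 — factor the characteristic polynomial to read off the algebraic multiplicities:
  χ_A(x) = (x + 3)^3

Step 2 — compute geometric multiplicities via the rank-nullity identity g(λ) = n − rank(A − λI):
  rank(A − (-3)·I) = 2, so dim ker(A − (-3)·I) = n − 2 = 1

Summary:
  λ = -3: algebraic multiplicity = 3, geometric multiplicity = 1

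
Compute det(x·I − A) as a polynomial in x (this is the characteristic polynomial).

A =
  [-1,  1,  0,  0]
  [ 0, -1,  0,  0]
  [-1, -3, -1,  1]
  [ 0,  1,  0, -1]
x^4 + 4*x^3 + 6*x^2 + 4*x + 1

Expanding det(x·I − A) (e.g. by cofactor expansion or by noting that A is similar to its Jordan form J, which has the same characteristic polynomial as A) gives
  χ_A(x) = x^4 + 4*x^3 + 6*x^2 + 4*x + 1
which factors as (x + 1)^4. The eigenvalues (with algebraic multiplicities) are λ = -1 with multiplicity 4.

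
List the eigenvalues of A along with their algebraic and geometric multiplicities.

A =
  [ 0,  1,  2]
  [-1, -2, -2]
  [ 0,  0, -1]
λ = -1: alg = 3, geom = 2

Step 1 — factor the characteristic polynomial to read off the algebraic multiplicities:
  χ_A(x) = (x + 1)^3

Step 2 — compute geometric multiplicities via the rank-nullity identity g(λ) = n − rank(A − λI):
  rank(A − (-1)·I) = 1, so dim ker(A − (-1)·I) = n − 1 = 2

Summary:
  λ = -1: algebraic multiplicity = 3, geometric multiplicity = 2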